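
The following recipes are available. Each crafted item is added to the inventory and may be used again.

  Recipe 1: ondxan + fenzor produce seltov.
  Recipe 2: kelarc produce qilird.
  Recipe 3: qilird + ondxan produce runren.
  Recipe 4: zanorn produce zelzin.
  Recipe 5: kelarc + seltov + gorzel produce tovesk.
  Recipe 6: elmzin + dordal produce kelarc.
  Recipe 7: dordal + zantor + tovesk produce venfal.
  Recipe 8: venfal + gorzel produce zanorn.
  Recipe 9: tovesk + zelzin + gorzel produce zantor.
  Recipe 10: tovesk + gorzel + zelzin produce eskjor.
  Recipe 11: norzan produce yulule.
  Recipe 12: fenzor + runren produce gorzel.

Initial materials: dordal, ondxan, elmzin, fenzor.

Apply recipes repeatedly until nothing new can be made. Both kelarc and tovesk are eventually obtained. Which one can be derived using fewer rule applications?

kelarc: elmzin + dordal → kelarc (Recipe 6). [1 rule application]
tovesk: Using Recipe 6, elmzin and dordal make kelarc. Using Recipe 1, ondxan and fenzor make seltov. Using Recipe 2, kelarc makes qilird. Using Recipe 3, qilird and ondxan make runren. Using Recipe 12, fenzor and runren make gorzel. Using Recipe 5, kelarc, seltov, and gorzel make tovesk. [6 rule applications]
kelarc needs fewer.

kelarc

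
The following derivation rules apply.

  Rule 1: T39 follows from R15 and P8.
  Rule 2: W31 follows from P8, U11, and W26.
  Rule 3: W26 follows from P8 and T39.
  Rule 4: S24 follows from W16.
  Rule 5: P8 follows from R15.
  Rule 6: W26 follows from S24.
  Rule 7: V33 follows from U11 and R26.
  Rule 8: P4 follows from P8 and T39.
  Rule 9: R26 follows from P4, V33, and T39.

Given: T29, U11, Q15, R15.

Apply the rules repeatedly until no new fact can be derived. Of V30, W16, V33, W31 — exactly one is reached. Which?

W31

From R15, Rule 5 gives P8.
From R15 and P8, Rule 1 gives T39.
From P8 and T39, Rule 3 gives W26.
From P8, U11, and W26, Rule 2 gives W31.
No rule produces V30, and it is not given. V33 would need U11 and R26 (Rule 7), but R26 is never established. No rule produces W16, and it is not given.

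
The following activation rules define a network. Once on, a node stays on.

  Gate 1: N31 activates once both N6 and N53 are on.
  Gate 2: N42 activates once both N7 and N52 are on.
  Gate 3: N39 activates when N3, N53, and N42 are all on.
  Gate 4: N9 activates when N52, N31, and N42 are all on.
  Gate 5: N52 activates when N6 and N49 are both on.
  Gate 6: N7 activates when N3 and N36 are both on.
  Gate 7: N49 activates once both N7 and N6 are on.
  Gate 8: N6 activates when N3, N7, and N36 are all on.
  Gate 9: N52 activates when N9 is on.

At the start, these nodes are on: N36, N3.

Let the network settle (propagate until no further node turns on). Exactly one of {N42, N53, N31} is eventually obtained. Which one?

N42

N3 and N36 are on, so N7 activates (Gate 6).
Gate 8: N3, N7, and N36 on → N6 on.
N7 and N6 are on, so N49 activates (Gate 7).
Gate 5: N6 and N49 on → N52 on.
N7 and N52 are on, so N42 activates (Gate 2).
N31 would need N6 and N53 (Gate 1), but N53 never turns on. No rule produces N53, and it is not given.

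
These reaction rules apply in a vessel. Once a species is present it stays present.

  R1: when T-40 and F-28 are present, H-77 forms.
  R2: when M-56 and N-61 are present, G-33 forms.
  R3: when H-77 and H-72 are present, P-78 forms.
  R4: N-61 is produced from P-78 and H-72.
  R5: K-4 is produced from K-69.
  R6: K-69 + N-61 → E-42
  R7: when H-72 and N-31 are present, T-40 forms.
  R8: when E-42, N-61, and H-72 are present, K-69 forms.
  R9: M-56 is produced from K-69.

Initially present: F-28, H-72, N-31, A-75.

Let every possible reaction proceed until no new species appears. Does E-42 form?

E-42 would need K-69 and N-61 (R6), but K-69 never forms.

No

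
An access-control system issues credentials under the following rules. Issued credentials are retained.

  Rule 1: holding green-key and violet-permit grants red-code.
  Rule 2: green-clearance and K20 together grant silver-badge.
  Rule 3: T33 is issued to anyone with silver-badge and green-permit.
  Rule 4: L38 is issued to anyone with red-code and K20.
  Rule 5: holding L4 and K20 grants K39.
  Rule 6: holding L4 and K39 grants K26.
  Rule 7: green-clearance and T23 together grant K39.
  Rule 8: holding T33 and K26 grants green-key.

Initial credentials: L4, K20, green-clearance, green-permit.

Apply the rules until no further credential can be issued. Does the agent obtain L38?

No

L38 would need red-code and K20 (Rule 4), but red-code is never granted.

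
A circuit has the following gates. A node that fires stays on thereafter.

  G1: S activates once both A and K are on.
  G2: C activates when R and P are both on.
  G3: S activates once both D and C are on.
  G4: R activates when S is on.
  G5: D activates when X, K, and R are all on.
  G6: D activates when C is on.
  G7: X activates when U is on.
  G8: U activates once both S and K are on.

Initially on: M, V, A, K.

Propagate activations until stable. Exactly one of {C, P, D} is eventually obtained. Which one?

D

A and K are on, so S activates (G1).
S and K are on, so U activates (G8).
S is on, so R activates (G4).
U is on, so X activates (G7).
X, K, and R are on, so D activates (G5).
C would need R and P (G2), but P never turns on. No rule produces P, and it is not given.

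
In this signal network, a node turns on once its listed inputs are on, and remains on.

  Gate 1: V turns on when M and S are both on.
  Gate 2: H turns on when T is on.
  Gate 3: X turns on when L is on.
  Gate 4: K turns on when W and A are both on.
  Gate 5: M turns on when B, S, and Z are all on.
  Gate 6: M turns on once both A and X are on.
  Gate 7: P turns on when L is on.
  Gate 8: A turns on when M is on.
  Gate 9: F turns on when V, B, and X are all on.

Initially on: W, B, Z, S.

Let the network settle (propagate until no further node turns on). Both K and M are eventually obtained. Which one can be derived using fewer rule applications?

M

M: Gate 5: B, S, and Z on → M on. [1 rule application]
K: B, S, and Z are on, so M turns on (Gate 5). M is on, so A turns on (Gate 8). Gate 4: W and A on → K on. [3 rule applications]
M needs fewer.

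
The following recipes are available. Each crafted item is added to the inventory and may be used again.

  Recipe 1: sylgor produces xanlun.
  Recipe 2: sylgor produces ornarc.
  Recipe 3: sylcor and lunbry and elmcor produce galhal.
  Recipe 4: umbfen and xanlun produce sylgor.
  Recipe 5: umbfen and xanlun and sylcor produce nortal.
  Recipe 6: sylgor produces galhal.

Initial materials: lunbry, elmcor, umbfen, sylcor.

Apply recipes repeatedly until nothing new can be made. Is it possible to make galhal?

Yes

sylcor and lunbry and elmcor → galhal (Recipe 3).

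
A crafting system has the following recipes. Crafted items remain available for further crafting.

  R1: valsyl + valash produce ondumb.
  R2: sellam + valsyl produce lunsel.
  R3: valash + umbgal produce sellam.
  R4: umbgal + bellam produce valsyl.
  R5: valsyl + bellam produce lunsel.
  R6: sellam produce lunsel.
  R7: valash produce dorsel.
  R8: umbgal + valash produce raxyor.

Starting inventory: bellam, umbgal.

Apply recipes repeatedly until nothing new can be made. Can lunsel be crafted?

Using R4, umbgal and bellam make valsyl.
valsyl + bellam → lunsel (R5).

Yes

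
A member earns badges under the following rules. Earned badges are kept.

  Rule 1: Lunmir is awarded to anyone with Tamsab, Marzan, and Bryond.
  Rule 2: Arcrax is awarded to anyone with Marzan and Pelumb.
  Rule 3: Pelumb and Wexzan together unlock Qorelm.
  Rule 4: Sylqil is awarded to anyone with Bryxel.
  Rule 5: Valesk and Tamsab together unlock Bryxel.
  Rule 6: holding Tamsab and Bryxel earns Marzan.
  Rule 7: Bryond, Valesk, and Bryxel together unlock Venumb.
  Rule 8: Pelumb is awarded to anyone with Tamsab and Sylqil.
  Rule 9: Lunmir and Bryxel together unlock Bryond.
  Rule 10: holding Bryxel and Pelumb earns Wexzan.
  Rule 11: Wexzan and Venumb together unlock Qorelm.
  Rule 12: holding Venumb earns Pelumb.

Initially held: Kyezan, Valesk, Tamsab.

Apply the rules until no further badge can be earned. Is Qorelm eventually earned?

Yes

With Valesk and Tamsab, Bryxel is earned (Rule 5).
With Bryxel, Sylqil is earned (Rule 4).
With Tamsab and Sylqil, Pelumb is earned (Rule 8).
With Bryxel and Pelumb, Wexzan is earned (Rule 10).
With Pelumb and Wexzan, Qorelm is earned (Rule 3).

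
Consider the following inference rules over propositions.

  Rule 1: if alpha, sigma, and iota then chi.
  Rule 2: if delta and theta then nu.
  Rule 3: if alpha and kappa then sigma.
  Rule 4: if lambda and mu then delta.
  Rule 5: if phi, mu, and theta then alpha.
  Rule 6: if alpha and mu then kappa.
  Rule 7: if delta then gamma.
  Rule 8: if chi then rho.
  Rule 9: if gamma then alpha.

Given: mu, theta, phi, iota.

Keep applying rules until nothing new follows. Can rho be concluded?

From phi, mu, and theta, Rule 5 gives alpha.
alpha and mu hold, so kappa follows (Rule 6).
alpha and kappa hold, so sigma follows (Rule 3).
From alpha, sigma, and iota, Rule 1 gives chi.
From chi, Rule 8 gives rho.

Yes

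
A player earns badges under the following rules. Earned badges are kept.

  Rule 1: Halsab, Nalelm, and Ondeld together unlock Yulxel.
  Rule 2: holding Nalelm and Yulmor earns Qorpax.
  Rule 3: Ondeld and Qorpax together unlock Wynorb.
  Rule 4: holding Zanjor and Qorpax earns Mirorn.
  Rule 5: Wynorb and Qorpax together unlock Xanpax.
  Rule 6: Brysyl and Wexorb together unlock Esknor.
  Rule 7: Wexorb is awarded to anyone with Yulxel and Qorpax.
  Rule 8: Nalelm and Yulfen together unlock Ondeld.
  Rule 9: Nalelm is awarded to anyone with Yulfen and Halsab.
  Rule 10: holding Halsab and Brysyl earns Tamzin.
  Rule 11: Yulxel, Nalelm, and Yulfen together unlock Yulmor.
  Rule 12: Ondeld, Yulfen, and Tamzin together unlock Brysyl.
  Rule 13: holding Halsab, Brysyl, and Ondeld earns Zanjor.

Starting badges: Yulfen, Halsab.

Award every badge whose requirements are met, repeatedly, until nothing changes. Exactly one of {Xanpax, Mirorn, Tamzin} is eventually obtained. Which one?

With Yulfen and Halsab, Nalelm is earned (Rule 9).
With Nalelm and Yulfen, Ondeld is earned (Rule 8).
With Halsab, Nalelm, and Ondeld, Yulxel is earned (Rule 1).
With Yulxel, Nalelm, and Yulfen, Yulmor is earned (Rule 11).
With Nalelm and Yulmor, Qorpax is earned (Rule 2).
With Ondeld and Qorpax, Wynorb is earned (Rule 3).
With Wynorb and Qorpax, Xanpax is earned (Rule 5).
Tamzin would need Halsab and Brysyl (Rule 10), but Brysyl is never earned. Mirorn would need Zanjor and Qorpax (Rule 4), but Zanjor is never earned.

Xanpax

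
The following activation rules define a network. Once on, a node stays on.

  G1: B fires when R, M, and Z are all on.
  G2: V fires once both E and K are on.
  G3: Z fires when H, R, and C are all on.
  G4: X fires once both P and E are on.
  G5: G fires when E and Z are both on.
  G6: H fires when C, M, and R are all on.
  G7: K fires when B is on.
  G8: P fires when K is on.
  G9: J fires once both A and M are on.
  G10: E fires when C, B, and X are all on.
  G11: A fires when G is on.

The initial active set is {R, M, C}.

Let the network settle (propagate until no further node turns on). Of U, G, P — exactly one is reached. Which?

C, M, and R are on, so H fires (G6).
G3: H, R, and C on → Z on.
G1: R, M, and Z on → B on.
G7: B on → K on.
K is on, so P fires (G8).
G would need E and Z (G5), but E never turns on. No rule produces U, and it is not given.

P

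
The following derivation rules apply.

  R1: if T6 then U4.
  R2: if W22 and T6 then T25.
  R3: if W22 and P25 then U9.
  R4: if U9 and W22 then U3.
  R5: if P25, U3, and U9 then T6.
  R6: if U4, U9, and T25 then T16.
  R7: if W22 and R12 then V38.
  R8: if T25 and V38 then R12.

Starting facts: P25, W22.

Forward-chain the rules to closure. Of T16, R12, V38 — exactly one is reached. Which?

W22 and P25 hold, so U9 follows (R3).
U9 and W22 hold, so U3 follows (R4).
P25, U3, and U9 hold, so T6 follows (R5).
T6 holds, so U4 follows (R1).
From W22 and T6, R2 gives T25.
From U4, U9, and T25, R6 gives T16.
R12 would need T25 and V38 (R8), but V38 is never established. V38 would need W22 and R12 (R7), but R12 is never established.

T16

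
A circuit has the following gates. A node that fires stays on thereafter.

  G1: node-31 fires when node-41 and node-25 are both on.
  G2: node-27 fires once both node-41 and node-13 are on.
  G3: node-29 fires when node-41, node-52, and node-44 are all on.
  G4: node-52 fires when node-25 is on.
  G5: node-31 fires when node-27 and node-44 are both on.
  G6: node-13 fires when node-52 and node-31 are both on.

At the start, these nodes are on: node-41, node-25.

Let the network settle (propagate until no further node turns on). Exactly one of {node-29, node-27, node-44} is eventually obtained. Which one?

node-27

G1: node-41 and node-25 on → node-31 on.
G4: node-25 on → node-52 on.
G6: node-52 and node-31 on → node-13 on.
G2: node-41 and node-13 on → node-27 on.
No rule produces node-44, and it is not given. node-29 would need node-41, node-52, and node-44 (G3), but node-44 never turns on.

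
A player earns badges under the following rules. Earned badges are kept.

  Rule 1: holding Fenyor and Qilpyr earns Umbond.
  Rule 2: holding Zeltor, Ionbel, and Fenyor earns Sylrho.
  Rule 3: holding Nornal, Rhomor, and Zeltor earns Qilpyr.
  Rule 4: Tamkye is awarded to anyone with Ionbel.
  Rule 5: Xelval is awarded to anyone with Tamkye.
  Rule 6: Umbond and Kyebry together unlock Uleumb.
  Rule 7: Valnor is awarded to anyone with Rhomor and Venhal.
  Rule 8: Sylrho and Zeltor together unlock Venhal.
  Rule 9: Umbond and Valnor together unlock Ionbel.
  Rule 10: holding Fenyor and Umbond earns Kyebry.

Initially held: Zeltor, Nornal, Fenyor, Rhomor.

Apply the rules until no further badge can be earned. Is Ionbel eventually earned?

No

Ionbel would need Umbond and Valnor (Rule 9), but Valnor is never earned.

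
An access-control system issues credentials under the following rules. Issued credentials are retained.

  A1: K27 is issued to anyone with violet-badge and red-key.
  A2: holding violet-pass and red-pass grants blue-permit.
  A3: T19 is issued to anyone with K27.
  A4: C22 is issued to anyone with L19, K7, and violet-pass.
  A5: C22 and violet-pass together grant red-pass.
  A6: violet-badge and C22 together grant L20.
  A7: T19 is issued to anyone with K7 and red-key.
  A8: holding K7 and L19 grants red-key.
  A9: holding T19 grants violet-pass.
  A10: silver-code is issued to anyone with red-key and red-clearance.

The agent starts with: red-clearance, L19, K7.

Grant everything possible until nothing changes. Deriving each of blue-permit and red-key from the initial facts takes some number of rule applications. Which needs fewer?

red-key

red-key: Holding K7 and L19 grants red-key (A8). [1 rule application]
blue-permit: Holding K7 and L19 grants red-key (A8). Holding K7 and red-key grants T19 (A7). Holding T19 grants violet-pass (A9). Holding L19, K7, and violet-pass grants C22 (A4). Holding C22 and violet-pass grants red-pass (A5). Holding violet-pass and red-pass grants blue-permit (A2). [6 rule applications]
red-key needs fewer.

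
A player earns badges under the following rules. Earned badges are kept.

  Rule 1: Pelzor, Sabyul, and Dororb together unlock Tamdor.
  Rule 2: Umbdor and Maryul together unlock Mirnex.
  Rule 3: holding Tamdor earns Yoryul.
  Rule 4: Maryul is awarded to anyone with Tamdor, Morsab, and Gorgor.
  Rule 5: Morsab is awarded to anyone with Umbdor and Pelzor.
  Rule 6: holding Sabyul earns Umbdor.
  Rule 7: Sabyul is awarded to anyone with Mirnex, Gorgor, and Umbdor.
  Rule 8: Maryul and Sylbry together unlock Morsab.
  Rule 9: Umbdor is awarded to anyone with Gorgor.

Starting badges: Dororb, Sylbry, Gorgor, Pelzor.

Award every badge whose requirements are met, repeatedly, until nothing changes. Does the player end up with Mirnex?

Mirnex would need Umbdor and Maryul (Rule 2), but Maryul is never earned.

No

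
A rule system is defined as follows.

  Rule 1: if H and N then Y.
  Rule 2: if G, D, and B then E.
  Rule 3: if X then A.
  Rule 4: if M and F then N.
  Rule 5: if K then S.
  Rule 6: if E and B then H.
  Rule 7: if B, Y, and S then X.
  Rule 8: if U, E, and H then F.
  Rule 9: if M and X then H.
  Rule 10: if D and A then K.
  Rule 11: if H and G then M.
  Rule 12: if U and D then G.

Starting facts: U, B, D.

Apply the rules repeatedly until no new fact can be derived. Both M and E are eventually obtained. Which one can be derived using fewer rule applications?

E

E: From U and D, Rule 12 gives G. G, D, and B hold, so E follows (Rule 2). [2 rule applications]
M: U and D hold, so G follows (Rule 12). G, D, and B hold, so E follows (Rule 2). E and B hold, so H follows (Rule 6). H and G hold, so M follows (Rule 11). [4 rule applications]
E needs fewer.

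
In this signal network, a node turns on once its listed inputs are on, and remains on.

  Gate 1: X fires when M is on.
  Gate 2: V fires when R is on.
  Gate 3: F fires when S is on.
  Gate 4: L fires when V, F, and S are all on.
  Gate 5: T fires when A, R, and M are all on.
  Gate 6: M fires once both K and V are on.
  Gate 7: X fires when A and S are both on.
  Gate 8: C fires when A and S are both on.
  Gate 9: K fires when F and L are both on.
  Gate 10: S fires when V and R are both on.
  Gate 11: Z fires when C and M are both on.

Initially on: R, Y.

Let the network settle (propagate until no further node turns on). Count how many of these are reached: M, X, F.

3

Gate 2: R on → V on.
V and R are on, so S fires (Gate 10).
S is on, so F fires (Gate 3).
V, F, and S are on, so L fires (Gate 4).
Gate 9: F and L on → K on.
Gate 6: K and V on → M on.
Gate 1: M on → X on.
M: reached.
X: reached.
F: reached.
All 3 are reached.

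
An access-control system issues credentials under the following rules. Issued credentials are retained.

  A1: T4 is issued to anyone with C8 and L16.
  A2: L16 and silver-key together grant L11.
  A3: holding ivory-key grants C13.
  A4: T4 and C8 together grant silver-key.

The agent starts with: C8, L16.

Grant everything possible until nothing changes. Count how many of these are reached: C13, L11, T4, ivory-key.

Holding C8 and L16 grants T4 (A1).
Holding T4 and C8 grants silver-key (A4).
Holding L16 and silver-key grants L11 (A2).
C13 would need ivory-key (A3), but ivory-key is never granted.
L11: reached.
T4: reached.
No rule produces ivory-key, and it is not given.
Reached: L11 and T4 — 2 of the 4.

2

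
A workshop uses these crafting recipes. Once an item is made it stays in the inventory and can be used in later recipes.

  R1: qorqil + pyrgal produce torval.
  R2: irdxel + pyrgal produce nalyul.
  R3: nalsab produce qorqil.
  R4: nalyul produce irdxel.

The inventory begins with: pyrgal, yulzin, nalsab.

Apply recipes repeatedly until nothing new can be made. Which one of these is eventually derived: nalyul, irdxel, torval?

Using R3, nalsab makes qorqil.
Using R1, qorqil and pyrgal make torval.
nalyul would need irdxel and pyrgal (R2), but irdxel is never obtained. irdxel would need nalyul (R4), but nalyul is never obtained.

torval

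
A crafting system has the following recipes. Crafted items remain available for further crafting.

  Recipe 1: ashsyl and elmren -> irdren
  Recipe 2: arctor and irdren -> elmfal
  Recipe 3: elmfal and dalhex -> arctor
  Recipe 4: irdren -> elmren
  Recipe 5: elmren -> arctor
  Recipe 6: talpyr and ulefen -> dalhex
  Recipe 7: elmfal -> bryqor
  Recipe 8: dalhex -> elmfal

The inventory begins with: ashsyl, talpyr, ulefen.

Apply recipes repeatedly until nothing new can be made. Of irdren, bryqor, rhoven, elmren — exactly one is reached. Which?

talpyr and ulefen -> dalhex (Recipe 6).
Using Recipe 8, dalhex makes elmfal.
elmfal -> bryqor (Recipe 7).
elmren would need irdren (Recipe 4), but irdren is never obtained. irdren would need ashsyl and elmren (Recipe 1), but elmren is never obtained. No rule produces rhoven, and it is not given.

bryqor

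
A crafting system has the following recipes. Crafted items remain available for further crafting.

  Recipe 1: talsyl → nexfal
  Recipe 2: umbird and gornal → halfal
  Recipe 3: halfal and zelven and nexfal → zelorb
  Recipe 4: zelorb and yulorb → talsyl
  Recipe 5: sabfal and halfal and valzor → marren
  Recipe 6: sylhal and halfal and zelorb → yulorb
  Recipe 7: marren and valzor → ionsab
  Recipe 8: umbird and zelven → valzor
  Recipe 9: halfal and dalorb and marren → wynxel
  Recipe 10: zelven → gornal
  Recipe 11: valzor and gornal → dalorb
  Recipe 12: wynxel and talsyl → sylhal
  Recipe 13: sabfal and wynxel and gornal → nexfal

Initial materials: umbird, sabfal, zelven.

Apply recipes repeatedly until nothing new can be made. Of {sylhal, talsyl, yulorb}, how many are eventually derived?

0

sylhal would need wynxel and talsyl (Recipe 12), but talsyl is never obtained.
talsyl would need zelorb and yulorb (Recipe 4), but yulorb is never obtained.
yulorb would need sylhal, halfal, and zelorb (Recipe 6), but sylhal is never obtained.
None of the 3 are reached.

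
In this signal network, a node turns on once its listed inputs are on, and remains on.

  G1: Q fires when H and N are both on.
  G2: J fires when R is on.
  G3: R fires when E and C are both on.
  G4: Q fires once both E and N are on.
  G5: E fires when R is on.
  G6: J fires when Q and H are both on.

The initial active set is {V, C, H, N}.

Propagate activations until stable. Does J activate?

Yes

H and N are on, so Q fires (G1).
G6: Q and H on → J on.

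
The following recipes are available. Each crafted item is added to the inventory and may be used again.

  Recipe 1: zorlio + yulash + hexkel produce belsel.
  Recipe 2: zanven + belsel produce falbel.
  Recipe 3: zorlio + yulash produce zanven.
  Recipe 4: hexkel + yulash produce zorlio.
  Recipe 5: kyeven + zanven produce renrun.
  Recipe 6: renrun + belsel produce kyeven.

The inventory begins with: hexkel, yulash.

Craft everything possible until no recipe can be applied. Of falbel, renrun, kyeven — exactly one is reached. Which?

falbel

hexkel + yulash → zorlio (Recipe 4).
zorlio + yulash → zanven (Recipe 3).
Using Recipe 1, zorlio, yulash, and hexkel make belsel.
zanven + belsel → falbel (Recipe 2).
renrun would need kyeven and zanven (Recipe 5), but kyeven is never obtained. kyeven would need renrun and belsel (Recipe 6), but renrun is never obtained.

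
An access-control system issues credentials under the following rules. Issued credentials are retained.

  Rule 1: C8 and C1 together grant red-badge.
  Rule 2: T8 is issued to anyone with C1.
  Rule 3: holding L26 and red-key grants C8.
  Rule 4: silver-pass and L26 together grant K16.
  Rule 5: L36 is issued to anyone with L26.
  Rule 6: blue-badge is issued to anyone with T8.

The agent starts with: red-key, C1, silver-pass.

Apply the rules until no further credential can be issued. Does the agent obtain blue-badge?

Yes

Holding C1 grants T8 (Rule 2).
Holding T8 grants blue-badge (Rule 6).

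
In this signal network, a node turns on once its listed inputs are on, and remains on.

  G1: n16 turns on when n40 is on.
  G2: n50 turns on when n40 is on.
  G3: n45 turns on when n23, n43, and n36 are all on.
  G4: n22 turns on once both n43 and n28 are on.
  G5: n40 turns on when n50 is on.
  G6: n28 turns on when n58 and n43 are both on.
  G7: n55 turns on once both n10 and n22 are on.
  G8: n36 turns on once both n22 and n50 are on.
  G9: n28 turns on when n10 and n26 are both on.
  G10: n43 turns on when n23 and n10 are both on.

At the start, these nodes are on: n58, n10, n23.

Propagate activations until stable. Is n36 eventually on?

No

n36 would need n22 and n50 (G8), but n50 never turns on.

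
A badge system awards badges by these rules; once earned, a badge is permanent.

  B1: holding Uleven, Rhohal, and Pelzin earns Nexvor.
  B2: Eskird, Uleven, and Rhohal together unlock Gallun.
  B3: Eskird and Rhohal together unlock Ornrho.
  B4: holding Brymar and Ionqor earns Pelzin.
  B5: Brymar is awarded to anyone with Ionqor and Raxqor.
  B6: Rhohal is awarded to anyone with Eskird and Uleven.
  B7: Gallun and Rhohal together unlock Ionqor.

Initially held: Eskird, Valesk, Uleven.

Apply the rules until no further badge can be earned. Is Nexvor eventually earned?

No

Nexvor would need Uleven, Rhohal, and Pelzin (B1), but Pelzin is never earned.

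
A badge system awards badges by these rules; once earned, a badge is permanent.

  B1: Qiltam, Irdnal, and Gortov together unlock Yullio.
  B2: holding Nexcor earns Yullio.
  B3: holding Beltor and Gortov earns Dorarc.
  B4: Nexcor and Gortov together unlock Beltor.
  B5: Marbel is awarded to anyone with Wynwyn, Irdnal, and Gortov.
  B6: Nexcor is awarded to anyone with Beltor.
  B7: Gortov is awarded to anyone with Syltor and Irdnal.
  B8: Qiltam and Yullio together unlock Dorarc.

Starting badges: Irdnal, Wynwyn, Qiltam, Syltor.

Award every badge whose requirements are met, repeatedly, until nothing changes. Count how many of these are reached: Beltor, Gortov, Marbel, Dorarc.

3

With Syltor and Irdnal, Gortov is earned (B7).
With Wynwyn, Irdnal, and Gortov, Marbel is earned (B5).
With Qiltam, Irdnal, and Gortov, Yullio is earned (B1).
With Qiltam and Yullio, Dorarc is earned (B8).
Beltor would need Nexcor and Gortov (B4), but Nexcor is never earned.
Gortov: reached.
Marbel: reached.
Dorarc: reached.
Reached: Gortov, Marbel, and Dorarc — 3 of the 4.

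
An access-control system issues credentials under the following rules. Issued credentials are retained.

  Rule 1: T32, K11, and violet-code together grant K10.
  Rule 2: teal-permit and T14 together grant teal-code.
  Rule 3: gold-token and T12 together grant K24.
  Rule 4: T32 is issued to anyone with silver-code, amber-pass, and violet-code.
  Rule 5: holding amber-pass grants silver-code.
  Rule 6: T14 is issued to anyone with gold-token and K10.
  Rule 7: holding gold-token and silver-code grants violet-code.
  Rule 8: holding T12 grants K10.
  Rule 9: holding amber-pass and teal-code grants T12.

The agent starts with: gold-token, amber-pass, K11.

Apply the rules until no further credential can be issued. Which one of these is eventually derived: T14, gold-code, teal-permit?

T14

Holding amber-pass grants silver-code (Rule 5).
Holding gold-token and silver-code grants violet-code (Rule 7).
Holding silver-code, amber-pass, and violet-code grants T32 (Rule 4).
Holding T32, K11, and violet-code grants K10 (Rule 1).
Holding gold-token and K10 grants T14 (Rule 6).
No rule produces teal-permit, and it is not given. No rule produces gold-code, and it is not given.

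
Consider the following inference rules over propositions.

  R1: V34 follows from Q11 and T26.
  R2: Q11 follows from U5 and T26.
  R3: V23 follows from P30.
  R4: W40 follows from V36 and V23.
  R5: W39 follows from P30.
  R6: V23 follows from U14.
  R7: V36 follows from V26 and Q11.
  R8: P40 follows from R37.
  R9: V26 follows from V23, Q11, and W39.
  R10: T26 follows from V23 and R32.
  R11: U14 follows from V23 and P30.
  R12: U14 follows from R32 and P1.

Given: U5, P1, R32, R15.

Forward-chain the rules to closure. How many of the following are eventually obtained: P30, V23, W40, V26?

1

From R32 and P1, R12 gives U14.
From U14, R6 gives V23.
No rule produces P30, and it is not given.
V23: reached.
W40 would need V36 and V23 (R4), but V36 is never established.
V26 would need V23, Q11, and W39 (R9), but W39 is never established.
Reached: V23 — 1 of the 4.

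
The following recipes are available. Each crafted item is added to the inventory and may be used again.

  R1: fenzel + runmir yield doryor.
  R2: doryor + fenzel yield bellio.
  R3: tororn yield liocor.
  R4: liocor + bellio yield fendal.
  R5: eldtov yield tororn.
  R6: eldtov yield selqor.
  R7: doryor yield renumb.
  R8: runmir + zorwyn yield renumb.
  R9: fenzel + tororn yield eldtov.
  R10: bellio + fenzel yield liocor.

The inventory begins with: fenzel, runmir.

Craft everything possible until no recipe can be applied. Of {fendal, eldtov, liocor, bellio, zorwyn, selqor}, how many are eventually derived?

3

fenzel + runmir → doryor (R1).
Using R2, doryor and fenzel make bellio.
Using R10, bellio and fenzel make liocor.
liocor + bellio → fendal (R4).
fendal: reached.
eldtov would need fenzel and tororn (R9), but tororn is never obtained.
liocor: reached.
bellio: reached.
No rule produces zorwyn, and it is not given.
selqor would need eldtov (R6), but eldtov is never obtained.
Reached: fendal, liocor, and bellio — 3 of the 6.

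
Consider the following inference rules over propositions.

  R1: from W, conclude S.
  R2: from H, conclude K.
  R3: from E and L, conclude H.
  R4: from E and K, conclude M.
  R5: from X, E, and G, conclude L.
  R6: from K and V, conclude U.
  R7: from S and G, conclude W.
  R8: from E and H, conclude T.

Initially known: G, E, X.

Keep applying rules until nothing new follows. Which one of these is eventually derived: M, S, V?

M

From X, E, and G, R5 gives L.
E and L hold, so H follows (R3).
From H, R2 gives K.
E and K hold, so M follows (R4).
S would need W (R1), but W is never established. No rule produces V, and it is not given.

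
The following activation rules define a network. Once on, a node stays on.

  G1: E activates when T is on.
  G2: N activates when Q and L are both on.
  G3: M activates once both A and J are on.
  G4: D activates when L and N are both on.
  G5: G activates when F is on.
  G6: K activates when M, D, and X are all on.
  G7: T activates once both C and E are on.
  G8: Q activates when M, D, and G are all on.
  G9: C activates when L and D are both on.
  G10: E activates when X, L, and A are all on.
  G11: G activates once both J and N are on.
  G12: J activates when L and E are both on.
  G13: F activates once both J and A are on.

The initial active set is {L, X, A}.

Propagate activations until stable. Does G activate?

Yes

G10: X, L, and A on → E on.
L and E are on, so J activates (G12).
J and A are on, so F activates (G13).
G5: F on → G on.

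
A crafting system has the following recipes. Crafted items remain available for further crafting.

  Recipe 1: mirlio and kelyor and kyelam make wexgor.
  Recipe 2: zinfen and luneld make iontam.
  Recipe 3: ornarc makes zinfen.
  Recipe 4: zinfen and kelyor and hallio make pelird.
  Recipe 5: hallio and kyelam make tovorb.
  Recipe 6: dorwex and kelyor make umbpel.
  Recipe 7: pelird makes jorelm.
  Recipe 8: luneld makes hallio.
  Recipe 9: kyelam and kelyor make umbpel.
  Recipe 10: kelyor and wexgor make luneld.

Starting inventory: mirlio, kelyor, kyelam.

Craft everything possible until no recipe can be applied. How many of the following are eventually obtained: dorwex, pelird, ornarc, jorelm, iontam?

0

No rule produces dorwex, and it is not given.
pelird would need zinfen, kelyor, and hallio (Recipe 4), but zinfen is never obtained.
No rule produces ornarc, and it is not given.
jorelm would need pelird (Recipe 7), but pelird is never obtained.
iontam would need zinfen and luneld (Recipe 2), but zinfen is never obtained.
None of the 5 are reached.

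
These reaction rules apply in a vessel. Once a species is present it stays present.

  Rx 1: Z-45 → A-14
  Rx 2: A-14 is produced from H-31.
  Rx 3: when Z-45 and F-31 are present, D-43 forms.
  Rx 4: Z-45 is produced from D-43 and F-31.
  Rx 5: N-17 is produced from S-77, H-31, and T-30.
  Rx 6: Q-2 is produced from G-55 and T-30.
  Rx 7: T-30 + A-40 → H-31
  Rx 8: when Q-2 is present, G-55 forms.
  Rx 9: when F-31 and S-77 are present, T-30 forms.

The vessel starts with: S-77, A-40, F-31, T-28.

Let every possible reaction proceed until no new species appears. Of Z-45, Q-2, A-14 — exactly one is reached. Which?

A-14

F-31 and S-77 present → T-30 forms (Rx 9).
T-30 and A-40 present → H-31 forms (Rx 7).
H-31 present → A-14 forms (Rx 2).
Q-2 would need G-55 and T-30 (Rx 6), but G-55 never forms. Z-45 would need D-43 and F-31 (Rx 4), but D-43 never forms.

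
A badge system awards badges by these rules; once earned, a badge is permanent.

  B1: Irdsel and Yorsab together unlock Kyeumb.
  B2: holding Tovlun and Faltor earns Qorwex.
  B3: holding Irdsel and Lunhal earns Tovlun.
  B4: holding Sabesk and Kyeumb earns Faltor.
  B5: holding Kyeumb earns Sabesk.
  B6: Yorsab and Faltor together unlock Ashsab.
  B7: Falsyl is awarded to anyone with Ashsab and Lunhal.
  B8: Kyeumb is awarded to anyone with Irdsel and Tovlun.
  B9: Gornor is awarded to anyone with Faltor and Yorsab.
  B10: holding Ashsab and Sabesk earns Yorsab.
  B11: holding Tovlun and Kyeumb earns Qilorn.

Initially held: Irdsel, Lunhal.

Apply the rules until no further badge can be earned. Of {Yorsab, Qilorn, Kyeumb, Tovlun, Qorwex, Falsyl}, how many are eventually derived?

4

With Irdsel and Lunhal, Tovlun is earned (B3).
With Irdsel and Tovlun, Kyeumb is earned (B8).
With Kyeumb, Sabesk is earned (B5).
With Tovlun and Kyeumb, Qilorn is earned (B11).
With Sabesk and Kyeumb, Faltor is earned (B4).
With Tovlun and Faltor, Qorwex is earned (B2).
Yorsab would need Ashsab and Sabesk (B10), but Ashsab is never earned.
Qilorn: reached.
Kyeumb: reached.
Tovlun: reached.
Qorwex: reached.
Falsyl would need Ashsab and Lunhal (B7), but Ashsab is never earned.
Reached: Qilorn, Kyeumb, Tovlun, and Qorwex — 4 of the 6.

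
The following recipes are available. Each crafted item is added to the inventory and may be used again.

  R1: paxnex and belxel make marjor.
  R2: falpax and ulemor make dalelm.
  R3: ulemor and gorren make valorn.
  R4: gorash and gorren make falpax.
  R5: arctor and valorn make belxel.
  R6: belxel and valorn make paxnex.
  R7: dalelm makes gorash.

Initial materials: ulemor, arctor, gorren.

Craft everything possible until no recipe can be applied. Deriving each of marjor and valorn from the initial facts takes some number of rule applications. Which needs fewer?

valorn: ulemor and gorren → valorn (R3). [1 rule application]
marjor: ulemor and gorren → valorn (R3). Using R5, arctor and valorn make belxel. belxel and valorn → paxnex (R6). paxnex and belxel → marjor (R1). [4 rule applications]
valorn needs fewer.

valorn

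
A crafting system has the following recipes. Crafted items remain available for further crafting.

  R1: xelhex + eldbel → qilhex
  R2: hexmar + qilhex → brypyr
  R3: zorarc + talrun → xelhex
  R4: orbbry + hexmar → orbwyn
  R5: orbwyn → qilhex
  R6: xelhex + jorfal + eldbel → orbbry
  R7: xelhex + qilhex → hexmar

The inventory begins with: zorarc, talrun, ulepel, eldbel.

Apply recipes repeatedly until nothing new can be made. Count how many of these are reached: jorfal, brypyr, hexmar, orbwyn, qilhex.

3

zorarc + talrun → xelhex (R3).
xelhex + eldbel → qilhex (R1).
Using R7, xelhex and qilhex make hexmar.
Using R2, hexmar and qilhex make brypyr.
No rule produces jorfal, and it is not given.
brypyr: reached.
hexmar: reached.
orbwyn would need orbbry and hexmar (R4), but orbbry is never obtained.
qilhex: reached.
Reached: brypyr, hexmar, and qilhex — 3 of the 5.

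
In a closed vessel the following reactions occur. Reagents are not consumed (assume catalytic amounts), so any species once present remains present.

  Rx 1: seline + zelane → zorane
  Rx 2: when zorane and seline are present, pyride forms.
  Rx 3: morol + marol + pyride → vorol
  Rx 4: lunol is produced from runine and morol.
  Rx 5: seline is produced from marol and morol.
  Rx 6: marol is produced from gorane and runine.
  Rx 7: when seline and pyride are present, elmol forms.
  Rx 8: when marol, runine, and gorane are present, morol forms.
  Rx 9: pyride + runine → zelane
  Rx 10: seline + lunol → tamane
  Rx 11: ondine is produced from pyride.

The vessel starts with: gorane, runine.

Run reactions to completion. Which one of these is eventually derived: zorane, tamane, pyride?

gorane and runine present → marol forms (Rx 6).
marol, runine, and gorane present → morol forms (Rx 8).
marol and morol present → seline forms (Rx 5).
runine and morol present → lunol forms (Rx 4).
seline and lunol present → tamane forms (Rx 10).
zorane would need seline and zelane (Rx 1), but zelane never forms. pyride would need zorane and seline (Rx 2), but zorane never forms.

tamane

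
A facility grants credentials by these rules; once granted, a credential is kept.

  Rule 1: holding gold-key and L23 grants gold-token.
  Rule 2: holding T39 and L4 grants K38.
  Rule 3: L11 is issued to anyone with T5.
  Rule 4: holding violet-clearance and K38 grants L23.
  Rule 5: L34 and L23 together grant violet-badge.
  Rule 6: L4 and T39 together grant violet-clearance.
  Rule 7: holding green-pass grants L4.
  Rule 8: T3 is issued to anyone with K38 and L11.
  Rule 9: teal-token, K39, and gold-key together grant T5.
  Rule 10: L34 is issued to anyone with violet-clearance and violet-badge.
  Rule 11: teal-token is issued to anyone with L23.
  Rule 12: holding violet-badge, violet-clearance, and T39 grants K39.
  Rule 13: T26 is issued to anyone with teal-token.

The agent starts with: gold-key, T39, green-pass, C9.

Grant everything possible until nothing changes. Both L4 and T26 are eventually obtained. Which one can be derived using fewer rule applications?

L4

L4: Holding green-pass grants L4 (Rule 7). [1 rule application]
T26: Holding green-pass grants L4 (Rule 7). Holding L4 and T39 grants violet-clearance (Rule 6). Holding T39 and L4 grants K38 (Rule 2). Holding violet-clearance and K38 grants L23 (Rule 4). Holding L23 grants teal-token (Rule 11). Holding teal-token grants T26 (Rule 13). [6 rule applications]
L4 needs fewer.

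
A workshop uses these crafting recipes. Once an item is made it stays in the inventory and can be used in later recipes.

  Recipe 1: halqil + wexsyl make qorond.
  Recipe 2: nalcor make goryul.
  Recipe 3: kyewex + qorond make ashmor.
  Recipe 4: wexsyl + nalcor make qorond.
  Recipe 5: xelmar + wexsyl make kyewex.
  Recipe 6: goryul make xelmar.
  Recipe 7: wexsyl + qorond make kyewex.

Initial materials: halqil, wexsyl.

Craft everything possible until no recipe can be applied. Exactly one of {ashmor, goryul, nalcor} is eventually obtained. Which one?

halqil + wexsyl → qorond (Recipe 1).
Using Recipe 7, wexsyl and qorond make kyewex.
Using Recipe 3, kyewex and qorond make ashmor.
No rule produces nalcor, and it is not given. goryul would need nalcor (Recipe 2), but nalcor is never obtained.

ashmor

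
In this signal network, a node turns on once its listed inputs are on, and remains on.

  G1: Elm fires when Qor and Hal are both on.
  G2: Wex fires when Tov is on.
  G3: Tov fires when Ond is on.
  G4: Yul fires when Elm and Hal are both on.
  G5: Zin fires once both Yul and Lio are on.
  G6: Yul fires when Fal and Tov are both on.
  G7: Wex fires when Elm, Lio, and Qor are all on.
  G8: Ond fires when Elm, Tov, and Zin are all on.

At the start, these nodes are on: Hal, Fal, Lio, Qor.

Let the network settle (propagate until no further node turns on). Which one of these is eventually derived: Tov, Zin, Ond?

Zin

G1: Qor and Hal on → Elm on.
Elm and Hal are on, so Yul fires (G4).
G5: Yul and Lio on → Zin on.
Ond would need Elm, Tov, and Zin (G8), but Tov never turns on. Tov would need Ond (G3), but Ond never turns on.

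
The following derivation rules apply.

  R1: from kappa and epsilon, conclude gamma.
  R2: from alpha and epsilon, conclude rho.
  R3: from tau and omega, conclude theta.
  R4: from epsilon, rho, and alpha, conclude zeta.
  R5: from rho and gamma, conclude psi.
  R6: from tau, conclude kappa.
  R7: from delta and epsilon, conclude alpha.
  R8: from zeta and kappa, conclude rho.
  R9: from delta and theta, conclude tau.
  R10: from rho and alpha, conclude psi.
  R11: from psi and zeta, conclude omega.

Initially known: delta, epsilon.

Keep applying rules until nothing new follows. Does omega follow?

From delta and epsilon, R7 gives alpha.
From alpha and epsilon, R2 gives rho.
From epsilon, rho, and alpha, R4 gives zeta.
From rho and alpha, R10 gives psi.
psi and zeta hold, so omega follows (R11).

Yes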